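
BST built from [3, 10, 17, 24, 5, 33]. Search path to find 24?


BST root = 3
Search for 24: compare at each node
Path: [3, 10, 17, 24]


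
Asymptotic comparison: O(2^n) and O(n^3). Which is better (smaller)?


cubic grows slower than exponential
O(n^3) is asymptotically smaller; O(2^n) grows faster


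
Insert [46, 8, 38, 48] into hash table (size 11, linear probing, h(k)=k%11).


Insertions: 46->slot 2; 8->slot 8; 38->slot 5; 48->slot 4
Table: [None, None, 46, None, 48, 38, None, None, 8, None, None]


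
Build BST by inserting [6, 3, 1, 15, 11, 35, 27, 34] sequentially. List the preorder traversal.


Root = 6; build tree by BST insertion.
Preorder traversal: [6, 3, 1, 15, 11, 35, 27, 34]


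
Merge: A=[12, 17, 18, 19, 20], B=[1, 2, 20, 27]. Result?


Compare heads, take smaller each step.
Merged: [1, 2, 12, 17, 18, 19, 20, 20, 27]


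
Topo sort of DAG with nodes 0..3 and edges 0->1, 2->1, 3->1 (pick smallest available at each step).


Kahn's algorithm, process smallest node first
Order: [0, 2, 3, 1]


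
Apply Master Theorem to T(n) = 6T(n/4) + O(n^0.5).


a=6, b=4, c=0.5. log_4(6)=1.292 > c=0.5. Case 1: O(n^log_b(a)) = O(n^1.292)
Complexity: O(n^1.292)


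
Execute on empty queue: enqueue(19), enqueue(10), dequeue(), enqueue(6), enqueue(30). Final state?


enqueue(19) -> [19]
enqueue(10) -> [19, 10]
dequeue() returns 19 -> [10]
enqueue(6) -> [10, 6]
enqueue(30) -> [10, 6, 30]
Final queue (front to back): [10, 6, 30]


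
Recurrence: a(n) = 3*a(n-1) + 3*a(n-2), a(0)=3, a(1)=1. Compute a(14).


Build bottom-up:
...a(12)=6493203, a(13)=24617601, a(14)=3*24617601+3*6493203=93332412


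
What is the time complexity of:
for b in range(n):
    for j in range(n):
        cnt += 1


Per nesting level: O(n) * O(n) = O(n^2)
Complexity: O(n^2)


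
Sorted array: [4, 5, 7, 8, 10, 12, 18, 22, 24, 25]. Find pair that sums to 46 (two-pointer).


Two pointers: lo=0, hi=9
Found pair: (22, 24) summing to 46


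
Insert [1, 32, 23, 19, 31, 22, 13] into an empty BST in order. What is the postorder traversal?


Root = 1; build tree by BST insertion.
Postorder traversal: [13, 22, 19, 31, 23, 32, 1]


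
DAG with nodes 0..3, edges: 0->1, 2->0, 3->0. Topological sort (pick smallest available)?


Kahn's algorithm, process smallest node first
Order: [2, 3, 0, 1]


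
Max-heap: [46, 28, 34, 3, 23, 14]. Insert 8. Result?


Append 8: [46, 28, 34, 3, 23, 14, 8]
Bubble up: no swaps needed
Result: [46, 28, 34, 3, 23, 14, 8]


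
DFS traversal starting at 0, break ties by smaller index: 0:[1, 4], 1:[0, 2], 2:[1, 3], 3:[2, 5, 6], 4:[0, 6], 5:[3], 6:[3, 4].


DFS stack-based: start with [0]
Visit order: [0, 1, 2, 3, 5, 6, 4]


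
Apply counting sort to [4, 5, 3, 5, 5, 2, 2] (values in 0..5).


Count array: [0, 0, 2, 1, 1, 3]
Reconstruct: [2, 2, 3, 4, 5, 5, 5]


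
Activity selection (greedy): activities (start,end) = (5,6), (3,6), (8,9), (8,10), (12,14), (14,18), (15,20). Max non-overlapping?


Greedy: pick earliest-ending, then skip overlaps.
Selected (4 activities): [(5, 6), (8, 9), (12, 14), (14, 18)]


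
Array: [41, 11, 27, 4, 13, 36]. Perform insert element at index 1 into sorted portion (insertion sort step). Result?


After one pass: [11, 41, 27, 4, 13, 36]


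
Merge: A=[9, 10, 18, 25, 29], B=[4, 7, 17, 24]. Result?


Compare heads, take smaller each step.
Merged: [4, 7, 9, 10, 17, 18, 24, 25, 29]


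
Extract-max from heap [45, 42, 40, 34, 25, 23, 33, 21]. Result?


Max = 45
Replace root with last, heapify down
Resulting heap: [42, 34, 40, 21, 25, 23, 33]


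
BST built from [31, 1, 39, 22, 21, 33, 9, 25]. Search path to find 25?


BST root = 31
Search for 25: compare at each node
Path: [31, 1, 22, 25]


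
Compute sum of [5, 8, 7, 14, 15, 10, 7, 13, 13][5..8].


Prefix sums: [0, 5, 13, 20, 34, 49, 59, 66, 79, 92]
Sum[5..8] = prefix[9] - prefix[5] = 92 - 49 = 43


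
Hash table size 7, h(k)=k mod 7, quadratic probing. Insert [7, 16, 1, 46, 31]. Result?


Insertions: 7->slot 0; 16->slot 2; 1->slot 1; 46->slot 4; 31->slot 3
Table: [7, 1, 16, 31, 46, None, None]


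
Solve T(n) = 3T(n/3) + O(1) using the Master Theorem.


a=3, b=3, c=0. log_3(3)=1 > c=0. Case 1: O(n^log_b(a)) = O(n)
Complexity: O(n)


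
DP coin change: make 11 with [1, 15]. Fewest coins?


dp[0]=0; dp[i]=1+min(dp[i-c] for c in coins)
...dp[6]=6, dp[7]=7, dp[8]=8, dp[9]=9, dp[10]=10, dp[11]=11
Minimum coins for 11 = 11


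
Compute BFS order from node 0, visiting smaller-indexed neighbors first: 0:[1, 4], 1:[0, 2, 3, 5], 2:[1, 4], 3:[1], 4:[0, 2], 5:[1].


BFS queue: start with [0]
Visit order: [0, 1, 4, 2, 3, 5]


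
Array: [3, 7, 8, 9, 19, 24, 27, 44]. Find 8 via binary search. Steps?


Search for 8:
[0,7] mid=3 arr[3]=9
[0,2] mid=1 arr[1]=7
[2,2] mid=2 arr[2]=8
Total: 3 comparisons


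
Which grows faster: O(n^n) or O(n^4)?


quartic grows slower than n^n
O(n^4) is asymptotically smaller; O(n^n) grows faster


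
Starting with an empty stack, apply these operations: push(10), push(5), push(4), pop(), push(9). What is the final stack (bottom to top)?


push(10) -> [10]
push(5) -> [10, 5]
push(4) -> [10, 5, 4]
pop() returns 4 -> [10, 5]
push(9) -> [10, 5, 9]
Final stack (bottom to top): [10, 5, 9]


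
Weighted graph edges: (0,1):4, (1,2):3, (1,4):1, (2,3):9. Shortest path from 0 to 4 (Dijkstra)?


Dijkstra from 0:
Distances: {0: 0, 1: 4, 2: 7, 3: 16, 4: 5}
Shortest distance to 4 = 5, path = [0, 1, 4]


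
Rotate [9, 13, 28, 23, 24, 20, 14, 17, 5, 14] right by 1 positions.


Right rotate by 1: [14, 9, 13, 28, 23, 24, 20, 14, 17, 5]


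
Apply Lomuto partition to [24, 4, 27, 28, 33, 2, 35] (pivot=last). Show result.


Elements <= 35 go left of pivot.
Result: [24, 4, 27, 28, 33, 2, 35], pivot at index 6


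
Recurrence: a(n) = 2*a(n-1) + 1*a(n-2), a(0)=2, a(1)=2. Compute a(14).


Build bottom-up:
...a(12)=39202, a(13)=94642, a(14)=2*94642+1*39202=228486


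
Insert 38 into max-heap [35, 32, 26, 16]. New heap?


Append 38: [35, 32, 26, 16, 38]
Bubble up: swap idx 4(38) with idx 1(32); swap idx 1(38) with idx 0(35)
Result: [38, 35, 26, 16, 32]


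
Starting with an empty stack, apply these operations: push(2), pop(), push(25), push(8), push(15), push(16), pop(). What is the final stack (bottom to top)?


push(2) -> [2]
pop() returns 2 -> []
push(25) -> [25]
push(8) -> [25, 8]
push(15) -> [25, 8, 15]
push(16) -> [25, 8, 15, 16]
pop() returns 16 -> [25, 8, 15]
Final stack (bottom to top): [25, 8, 15]


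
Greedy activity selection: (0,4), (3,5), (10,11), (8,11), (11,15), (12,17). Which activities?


Greedy: pick earliest-ending, then skip overlaps.
Selected (3 activities): [(0, 4), (10, 11), (11, 15)]


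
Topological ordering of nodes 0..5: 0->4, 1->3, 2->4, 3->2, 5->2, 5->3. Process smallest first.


Kahn's algorithm, process smallest node first
Order: [0, 1, 5, 3, 2, 4]


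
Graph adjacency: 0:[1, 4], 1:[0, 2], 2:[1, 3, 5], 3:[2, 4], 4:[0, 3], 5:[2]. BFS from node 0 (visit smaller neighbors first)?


BFS queue: start with [0]
Visit order: [0, 1, 4, 2, 3, 5]


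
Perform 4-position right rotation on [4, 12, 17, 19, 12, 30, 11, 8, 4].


Right rotate by 4: [30, 11, 8, 4, 4, 12, 17, 19, 12]


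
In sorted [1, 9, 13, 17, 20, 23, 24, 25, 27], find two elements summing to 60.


Two pointers: lo=0, hi=8
No pair sums to 60


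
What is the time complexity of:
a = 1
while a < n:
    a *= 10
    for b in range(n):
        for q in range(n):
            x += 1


Per nesting level: O(log n) * O(n) * O(n) = O(n^2 log n)
Complexity: O(n^2 log n)


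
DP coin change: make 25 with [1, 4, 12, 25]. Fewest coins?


dp[0]=0; dp[i]=1+min(dp[i-c] for c in coins)
...dp[20]=3, dp[21]=4, dp[22]=5, dp[23]=6, dp[24]=2, dp[25]=1
Minimum coins for 25 = 1


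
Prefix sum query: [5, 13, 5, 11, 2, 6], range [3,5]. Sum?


Prefix sums: [0, 5, 18, 23, 34, 36, 42]
Sum[3..5] = prefix[6] - prefix[3] = 42 - 23 = 19


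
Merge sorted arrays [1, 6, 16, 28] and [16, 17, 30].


Compare heads, take smaller each step.
Merged: [1, 6, 16, 16, 17, 28, 30]


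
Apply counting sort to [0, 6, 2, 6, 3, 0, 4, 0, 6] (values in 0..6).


Count array: [3, 0, 1, 1, 1, 0, 3]
Reconstruct: [0, 0, 0, 2, 3, 4, 6, 6, 6]


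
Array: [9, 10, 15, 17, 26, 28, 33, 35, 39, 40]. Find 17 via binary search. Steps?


Search for 17:
[0,9] mid=4 arr[4]=26
[0,3] mid=1 arr[1]=10
[2,3] mid=2 arr[2]=15
[3,3] mid=3 arr[3]=17
Total: 4 comparisons


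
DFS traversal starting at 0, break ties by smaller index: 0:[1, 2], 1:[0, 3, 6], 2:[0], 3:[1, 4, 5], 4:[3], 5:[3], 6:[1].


DFS stack-based: start with [0]
Visit order: [0, 1, 3, 4, 5, 6, 2]


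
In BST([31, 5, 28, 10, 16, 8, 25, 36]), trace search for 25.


BST root = 31
Search for 25: compare at each node
Path: [31, 5, 28, 10, 16, 25]


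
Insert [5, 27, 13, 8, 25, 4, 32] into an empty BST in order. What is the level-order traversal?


Root = 5; build tree by BST insertion.
Level-Order traversal: [5, 4, 27, 13, 32, 8, 25]


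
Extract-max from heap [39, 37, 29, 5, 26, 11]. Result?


Max = 39
Replace root with last, heapify down
Resulting heap: [37, 26, 29, 5, 11]


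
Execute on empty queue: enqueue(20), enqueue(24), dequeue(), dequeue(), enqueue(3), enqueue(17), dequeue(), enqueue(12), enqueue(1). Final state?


enqueue(20) -> [20]
enqueue(24) -> [20, 24]
dequeue() returns 20 -> [24]
dequeue() returns 24 -> []
enqueue(3) -> [3]
enqueue(17) -> [3, 17]
dequeue() returns 3 -> [17]
enqueue(12) -> [17, 12]
enqueue(1) -> [17, 12, 1]
Final queue (front to back): [17, 12, 1]


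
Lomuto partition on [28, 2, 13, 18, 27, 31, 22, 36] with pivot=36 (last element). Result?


Elements <= 36 go left of pivot.
Result: [28, 2, 13, 18, 27, 31, 22, 36], pivot at index 7


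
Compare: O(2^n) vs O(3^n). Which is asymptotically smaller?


exponential grows slower than exponential (base 3)
O(2^n) is asymptotically smaller; O(3^n) grows faster


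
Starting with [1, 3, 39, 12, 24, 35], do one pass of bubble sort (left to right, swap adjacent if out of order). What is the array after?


After one pass: [1, 3, 12, 24, 35, 39]


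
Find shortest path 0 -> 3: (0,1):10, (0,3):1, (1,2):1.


Dijkstra from 0:
Distances: {0: 0, 1: 10, 2: 11, 3: 1}
Shortest distance to 3 = 1, path = [0, 3]


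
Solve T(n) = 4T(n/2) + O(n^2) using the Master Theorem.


a=4, b=2, c=2. log_2(4)=2 = c=2. Case 2: O(n^c log n) = O(n^2 log n)
Complexity: O(n^2 log n)


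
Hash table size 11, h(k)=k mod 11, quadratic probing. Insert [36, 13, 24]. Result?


Insertions: 36->slot 3; 13->slot 2; 24->slot 6
Table: [None, None, 13, 36, None, None, 24, None, None, None, None]


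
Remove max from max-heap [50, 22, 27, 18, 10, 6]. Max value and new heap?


Max = 50
Replace root with last, heapify down
Resulting heap: [27, 22, 6, 18, 10]


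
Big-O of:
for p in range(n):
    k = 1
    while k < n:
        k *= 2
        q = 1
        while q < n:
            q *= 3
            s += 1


Per nesting level: O(n) * O(log n) * O(log n) = O(n (log n)^2)
Complexity: O(n (log n)^2)


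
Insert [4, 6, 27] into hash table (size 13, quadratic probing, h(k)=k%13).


Insertions: 4->slot 4; 6->slot 6; 27->slot 1
Table: [None, 27, None, None, 4, None, 6, None, None, None, None, None, None]


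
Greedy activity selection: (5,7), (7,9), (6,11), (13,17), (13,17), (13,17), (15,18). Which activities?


Greedy: pick earliest-ending, then skip overlaps.
Selected (3 activities): [(5, 7), (7, 9), (13, 17)]


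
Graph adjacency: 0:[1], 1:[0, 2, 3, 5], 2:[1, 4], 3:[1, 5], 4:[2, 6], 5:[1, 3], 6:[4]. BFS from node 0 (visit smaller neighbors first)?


BFS queue: start with [0]
Visit order: [0, 1, 2, 3, 5, 4, 6]


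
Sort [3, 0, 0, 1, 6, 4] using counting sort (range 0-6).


Count array: [2, 1, 0, 1, 1, 0, 1]
Reconstruct: [0, 0, 1, 3, 4, 6]


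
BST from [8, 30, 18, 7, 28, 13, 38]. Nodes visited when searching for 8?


BST root = 8
Search for 8: compare at each node
Path: [8]


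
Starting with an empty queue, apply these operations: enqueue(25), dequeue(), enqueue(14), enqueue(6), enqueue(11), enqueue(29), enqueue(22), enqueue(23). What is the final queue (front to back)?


enqueue(25) -> [25]
dequeue() returns 25 -> []
enqueue(14) -> [14]
enqueue(6) -> [14, 6]
enqueue(11) -> [14, 6, 11]
enqueue(29) -> [14, 6, 11, 29]
enqueue(22) -> [14, 6, 11, 29, 22]
enqueue(23) -> [14, 6, 11, 29, 22, 23]
Final queue (front to back): [14, 6, 11, 29, 22, 23]


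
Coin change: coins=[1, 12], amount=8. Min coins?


dp[0]=0; dp[i]=1+min(dp[i-c] for c in coins)
...dp[3]=3, dp[4]=4, dp[5]=5, dp[6]=6, dp[7]=7, dp[8]=8
Minimum coins for 8 = 8


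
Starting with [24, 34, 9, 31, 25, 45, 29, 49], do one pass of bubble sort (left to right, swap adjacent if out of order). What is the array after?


After one pass: [24, 9, 31, 25, 34, 29, 45, 49]


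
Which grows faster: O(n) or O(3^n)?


linear grows slower than exponential (base 3)
O(n) is asymptotically smaller; O(3^n) grows faster


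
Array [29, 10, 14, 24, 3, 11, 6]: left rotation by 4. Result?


Left rotate by 4: [3, 11, 6, 29, 10, 14, 24]


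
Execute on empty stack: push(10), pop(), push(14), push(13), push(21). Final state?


push(10) -> [10]
pop() returns 10 -> []
push(14) -> [14]
push(13) -> [14, 13]
push(21) -> [14, 13, 21]
Final stack (bottom to top): [14, 13, 21]


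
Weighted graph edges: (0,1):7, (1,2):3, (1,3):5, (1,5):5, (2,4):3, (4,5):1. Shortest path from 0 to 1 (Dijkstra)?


Dijkstra from 0:
Distances: {0: 0, 1: 7, 2: 10, 3: 12, 4: 13, 5: 12}
Shortest distance to 1 = 7, path = [0, 1]


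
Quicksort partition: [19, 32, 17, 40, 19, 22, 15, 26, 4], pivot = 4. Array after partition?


Elements <= 4 go left of pivot.
Result: [4, 32, 17, 40, 19, 22, 15, 26, 19], pivot at index 0


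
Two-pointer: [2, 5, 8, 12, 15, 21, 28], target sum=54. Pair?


Two pointers: lo=0, hi=6
No pair sums to 54


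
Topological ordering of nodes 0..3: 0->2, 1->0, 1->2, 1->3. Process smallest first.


Kahn's algorithm, process smallest node first
Order: [1, 0, 2, 3]


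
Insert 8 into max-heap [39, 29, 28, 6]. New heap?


Append 8: [39, 29, 28, 6, 8]
Bubble up: no swaps needed
Result: [39, 29, 28, 6, 8]


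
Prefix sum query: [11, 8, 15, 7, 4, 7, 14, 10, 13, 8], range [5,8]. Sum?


Prefix sums: [0, 11, 19, 34, 41, 45, 52, 66, 76, 89, 97]
Sum[5..8] = prefix[9] - prefix[5] = 89 - 45 = 44


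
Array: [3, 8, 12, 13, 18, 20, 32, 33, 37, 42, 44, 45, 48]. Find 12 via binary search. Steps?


Search for 12:
[0,12] mid=6 arr[6]=32
[0,5] mid=2 arr[2]=12
Total: 2 comparisons


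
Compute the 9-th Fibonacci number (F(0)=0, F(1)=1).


F(n)=F(n-1)+F(n-2)
...F(7)=13, F(8)=21, F(9)=34


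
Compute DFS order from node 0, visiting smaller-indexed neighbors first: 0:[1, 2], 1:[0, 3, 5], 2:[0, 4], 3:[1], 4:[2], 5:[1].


DFS stack-based: start with [0]
Visit order: [0, 1, 3, 5, 2, 4]


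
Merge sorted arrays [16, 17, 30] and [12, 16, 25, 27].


Compare heads, take smaller each step.
Merged: [12, 16, 16, 17, 25, 27, 30]


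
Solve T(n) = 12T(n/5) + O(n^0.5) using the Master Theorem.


a=12, b=5, c=0.5. log_5(12)=1.544 > c=0.5. Case 1: O(n^log_b(a)) = O(n^1.544)
Complexity: O(n^1.544)


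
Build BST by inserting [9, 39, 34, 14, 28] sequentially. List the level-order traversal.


Root = 9; build tree by BST insertion.
Level-Order traversal: [9, 39, 34, 14, 28]


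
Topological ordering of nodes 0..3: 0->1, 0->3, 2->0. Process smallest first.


Kahn's algorithm, process smallest node first
Order: [2, 0, 1, 3]


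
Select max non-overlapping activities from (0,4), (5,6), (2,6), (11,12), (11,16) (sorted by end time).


Greedy: pick earliest-ending, then skip overlaps.
Selected (3 activities): [(0, 4), (5, 6), (11, 12)]


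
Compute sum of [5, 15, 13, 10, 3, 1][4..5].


Prefix sums: [0, 5, 20, 33, 43, 46, 47]
Sum[4..5] = prefix[6] - prefix[4] = 47 - 43 = 4


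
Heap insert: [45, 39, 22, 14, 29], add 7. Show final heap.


Append 7: [45, 39, 22, 14, 29, 7]
Bubble up: no swaps needed
Result: [45, 39, 22, 14, 29, 7]


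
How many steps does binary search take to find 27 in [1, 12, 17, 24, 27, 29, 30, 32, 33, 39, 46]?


Search for 27:
[0,10] mid=5 arr[5]=29
[0,4] mid=2 arr[2]=17
[3,4] mid=3 arr[3]=24
[4,4] mid=4 arr[4]=27
Total: 4 comparisons


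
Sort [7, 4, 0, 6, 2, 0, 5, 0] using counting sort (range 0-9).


Count array: [3, 0, 1, 0, 1, 1, 1, 1, 0, 0]
Reconstruct: [0, 0, 0, 2, 4, 5, 6, 7]


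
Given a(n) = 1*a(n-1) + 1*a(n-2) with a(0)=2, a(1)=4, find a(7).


Build bottom-up:
...a(5)=26, a(6)=42, a(7)=1*42+1*26=68


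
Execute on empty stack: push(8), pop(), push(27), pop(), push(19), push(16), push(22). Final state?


push(8) -> [8]
pop() returns 8 -> []
push(27) -> [27]
pop() returns 27 -> []
push(19) -> [19]
push(16) -> [19, 16]
push(22) -> [19, 16, 22]
Final stack (bottom to top): [19, 16, 22]


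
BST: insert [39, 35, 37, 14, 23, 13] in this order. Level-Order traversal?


Root = 39; build tree by BST insertion.
Level-Order traversal: [39, 35, 14, 37, 13, 23]


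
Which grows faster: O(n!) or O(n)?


linear grows slower than factorial
O(n) is asymptotically smaller; O(n!) grows faster


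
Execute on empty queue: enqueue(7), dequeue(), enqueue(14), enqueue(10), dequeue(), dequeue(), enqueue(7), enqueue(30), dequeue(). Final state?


enqueue(7) -> [7]
dequeue() returns 7 -> []
enqueue(14) -> [14]
enqueue(10) -> [14, 10]
dequeue() returns 14 -> [10]
dequeue() returns 10 -> []
enqueue(7) -> [7]
enqueue(30) -> [7, 30]
dequeue() returns 7 -> [30]
Final queue (front to back): [30]


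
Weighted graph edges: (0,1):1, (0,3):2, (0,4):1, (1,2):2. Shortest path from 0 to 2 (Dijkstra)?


Dijkstra from 0:
Distances: {0: 0, 1: 1, 2: 3, 3: 2, 4: 1}
Shortest distance to 2 = 3, path = [0, 1, 2]


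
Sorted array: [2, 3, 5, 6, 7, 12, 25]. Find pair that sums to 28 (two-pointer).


Two pointers: lo=0, hi=6
Found pair: (3, 25) summing to 28


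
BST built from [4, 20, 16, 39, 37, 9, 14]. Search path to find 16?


BST root = 4
Search for 16: compare at each node
Path: [4, 20, 16]


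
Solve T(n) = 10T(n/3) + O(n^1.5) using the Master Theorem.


a=10, b=3, c=1.5. log_3(10)=2.096 > c=1.5. Case 1: O(n^log_b(a)) = O(n^2.096)
Complexity: O(n^2.096)


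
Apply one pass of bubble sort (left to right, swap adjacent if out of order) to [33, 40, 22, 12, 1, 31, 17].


After one pass: [33, 22, 12, 1, 31, 17, 40]


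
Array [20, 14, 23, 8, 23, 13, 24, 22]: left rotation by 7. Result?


Left rotate by 7: [22, 20, 14, 23, 8, 23, 13, 24]


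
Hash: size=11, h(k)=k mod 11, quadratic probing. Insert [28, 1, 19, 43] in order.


Insertions: 28->slot 6; 1->slot 1; 19->slot 8; 43->slot 10
Table: [None, 1, None, None, None, None, 28, None, 19, None, 43]


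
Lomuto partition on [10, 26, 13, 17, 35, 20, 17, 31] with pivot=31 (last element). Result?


Elements <= 31 go left of pivot.
Result: [10, 26, 13, 17, 20, 17, 31, 35], pivot at index 6


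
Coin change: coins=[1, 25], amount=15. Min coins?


dp[0]=0; dp[i]=1+min(dp[i-c] for c in coins)
...dp[10]=10, dp[11]=11, dp[12]=12, dp[13]=13, dp[14]=14, dp[15]=15
Minimum coins for 15 = 15


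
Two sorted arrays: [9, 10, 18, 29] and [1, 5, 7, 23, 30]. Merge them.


Compare heads, take smaller each step.
Merged: [1, 5, 7, 9, 10, 18, 23, 29, 30]


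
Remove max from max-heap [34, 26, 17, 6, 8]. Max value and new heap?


Max = 34
Replace root with last, heapify down
Resulting heap: [26, 8, 17, 6]


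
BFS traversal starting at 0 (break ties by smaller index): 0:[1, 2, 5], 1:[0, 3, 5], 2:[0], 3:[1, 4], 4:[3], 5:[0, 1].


BFS queue: start with [0]
Visit order: [0, 1, 2, 5, 3, 4]


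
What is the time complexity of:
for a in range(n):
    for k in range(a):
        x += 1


Per nesting level: O(n) * O(n) [triangular over a] = O(n^2)
Complexity: O(n^2)


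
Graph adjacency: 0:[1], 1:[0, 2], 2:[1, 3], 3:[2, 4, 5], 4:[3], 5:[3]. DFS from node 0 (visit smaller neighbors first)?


DFS stack-based: start with [0]
Visit order: [0, 1, 2, 3, 4, 5]


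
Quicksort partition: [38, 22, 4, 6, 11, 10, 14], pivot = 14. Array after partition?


Elements <= 14 go left of pivot.
Result: [4, 6, 11, 10, 14, 22, 38], pivot at index 4


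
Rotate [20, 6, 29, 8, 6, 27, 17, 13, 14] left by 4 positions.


Left rotate by 4: [6, 27, 17, 13, 14, 20, 6, 29, 8]


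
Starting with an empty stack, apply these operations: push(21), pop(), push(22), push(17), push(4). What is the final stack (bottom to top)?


push(21) -> [21]
pop() returns 21 -> []
push(22) -> [22]
push(17) -> [22, 17]
push(4) -> [22, 17, 4]
Final stack (bottom to top): [22, 17, 4]


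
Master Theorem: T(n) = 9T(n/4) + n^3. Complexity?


a=9, b=4, c=3. log_4(9)=1.585 < c=3. Case 3: O(n^c) = O(n^3)
Complexity: O(n^3)


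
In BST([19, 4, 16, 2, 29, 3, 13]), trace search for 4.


BST root = 19
Search for 4: compare at each node
Path: [19, 4]


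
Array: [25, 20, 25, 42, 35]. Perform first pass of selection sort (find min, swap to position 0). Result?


After one pass: [20, 25, 25, 42, 35]


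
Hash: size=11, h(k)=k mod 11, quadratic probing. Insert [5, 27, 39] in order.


Insertions: 5->slot 5; 27->slot 6; 39->slot 7
Table: [None, None, None, None, None, 5, 27, 39, None, None, None]


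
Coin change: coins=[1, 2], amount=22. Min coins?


dp[0]=0; dp[i]=1+min(dp[i-c] for c in coins)
...dp[17]=9, dp[18]=9, dp[19]=10, dp[20]=10, dp[21]=11, dp[22]=11
Minimum coins for 22 = 11


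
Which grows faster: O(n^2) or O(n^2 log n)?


quadratic grows slower than n^2 log n
O(n^2) is asymptotically smaller; O(n^2 log n) grows faster


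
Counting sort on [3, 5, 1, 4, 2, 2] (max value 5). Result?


Count array: [0, 1, 2, 1, 1, 1]
Reconstruct: [1, 2, 2, 3, 4, 5]


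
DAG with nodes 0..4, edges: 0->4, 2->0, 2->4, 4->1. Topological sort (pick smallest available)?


Kahn's algorithm, process smallest node first
Order: [2, 0, 3, 4, 1]


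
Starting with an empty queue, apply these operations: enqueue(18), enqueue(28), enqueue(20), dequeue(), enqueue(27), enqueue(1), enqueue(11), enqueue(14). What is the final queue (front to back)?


enqueue(18) -> [18]
enqueue(28) -> [18, 28]
enqueue(20) -> [18, 28, 20]
dequeue() returns 18 -> [28, 20]
enqueue(27) -> [28, 20, 27]
enqueue(1) -> [28, 20, 27, 1]
enqueue(11) -> [28, 20, 27, 1, 11]
enqueue(14) -> [28, 20, 27, 1, 11, 14]
Final queue (front to back): [28, 20, 27, 1, 11, 14]


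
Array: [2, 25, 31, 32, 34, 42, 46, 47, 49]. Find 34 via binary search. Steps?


Search for 34:
[0,8] mid=4 arr[4]=34
Total: 1 comparisons


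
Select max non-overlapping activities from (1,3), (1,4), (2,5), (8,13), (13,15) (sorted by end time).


Greedy: pick earliest-ending, then skip overlaps.
Selected (3 activities): [(1, 3), (8, 13), (13, 15)]


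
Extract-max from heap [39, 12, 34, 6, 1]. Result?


Max = 39
Replace root with last, heapify down
Resulting heap: [34, 12, 1, 6]


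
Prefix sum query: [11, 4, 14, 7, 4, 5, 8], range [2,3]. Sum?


Prefix sums: [0, 11, 15, 29, 36, 40, 45, 53]
Sum[2..3] = prefix[4] - prefix[2] = 36 - 15 = 21


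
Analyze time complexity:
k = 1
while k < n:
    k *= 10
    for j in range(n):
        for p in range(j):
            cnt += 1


Per nesting level: O(log n) * O(n) * O(n) [triangular over j] = O(n^2 log n)
Complexity: O(n^2 log n)


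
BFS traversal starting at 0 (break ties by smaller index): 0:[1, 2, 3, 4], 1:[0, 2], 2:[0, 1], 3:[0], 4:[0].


BFS queue: start with [0]
Visit order: [0, 1, 2, 3, 4]


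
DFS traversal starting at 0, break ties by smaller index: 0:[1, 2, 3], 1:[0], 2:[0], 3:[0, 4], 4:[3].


DFS stack-based: start with [0]
Visit order: [0, 1, 2, 3, 4]


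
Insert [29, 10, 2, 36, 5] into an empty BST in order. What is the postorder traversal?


Root = 29; build tree by BST insertion.
Postorder traversal: [5, 2, 10, 36, 29]


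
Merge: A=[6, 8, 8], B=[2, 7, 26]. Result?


Compare heads, take smaller each step.
Merged: [2, 6, 7, 8, 8, 26]


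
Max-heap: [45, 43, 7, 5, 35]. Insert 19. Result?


Append 19: [45, 43, 7, 5, 35, 19]
Bubble up: swap idx 5(19) with idx 2(7)
Result: [45, 43, 19, 5, 35, 7]


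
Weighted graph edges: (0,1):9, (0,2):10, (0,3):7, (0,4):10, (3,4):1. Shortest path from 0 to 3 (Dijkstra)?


Dijkstra from 0:
Distances: {0: 0, 1: 9, 2: 10, 3: 7, 4: 8}
Shortest distance to 3 = 7, path = [0, 3]


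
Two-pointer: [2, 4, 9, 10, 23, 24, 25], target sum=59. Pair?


Two pointers: lo=0, hi=6
No pair sums to 59


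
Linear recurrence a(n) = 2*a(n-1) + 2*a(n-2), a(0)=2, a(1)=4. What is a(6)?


Build bottom-up:
...a(4)=88, a(5)=240, a(6)=2*240+2*88=656


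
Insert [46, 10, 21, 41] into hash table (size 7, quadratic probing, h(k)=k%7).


Insertions: 46->slot 4; 10->slot 3; 21->slot 0; 41->slot 6
Table: [21, None, None, 10, 46, None, 41]


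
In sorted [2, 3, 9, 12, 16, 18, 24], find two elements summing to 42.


Two pointers: lo=0, hi=6
Found pair: (18, 24) summing to 42


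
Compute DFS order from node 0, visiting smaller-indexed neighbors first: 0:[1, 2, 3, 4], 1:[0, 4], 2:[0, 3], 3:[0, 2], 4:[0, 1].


DFS stack-based: start with [0]
Visit order: [0, 1, 4, 2, 3]


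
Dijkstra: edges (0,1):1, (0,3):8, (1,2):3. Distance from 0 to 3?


Dijkstra from 0:
Distances: {0: 0, 1: 1, 2: 4, 3: 8}
Shortest distance to 3 = 8, path = [0, 3]


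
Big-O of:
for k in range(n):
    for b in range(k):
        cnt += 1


Per nesting level: O(n) * O(n) [triangular over k] = O(n^2)
Complexity: O(n^2)


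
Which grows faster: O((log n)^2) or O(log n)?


logarithmic grows slower than polylogarithmic
O(log n) is asymptotically smaller; O((log n)^2) grows faster


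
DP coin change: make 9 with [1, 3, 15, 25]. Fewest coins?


dp[0]=0; dp[i]=1+min(dp[i-c] for c in coins)
...dp[4]=2, dp[5]=3, dp[6]=2, dp[7]=3, dp[8]=4, dp[9]=3
Minimum coins for 9 = 3


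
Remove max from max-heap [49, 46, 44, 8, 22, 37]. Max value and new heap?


Max = 49
Replace root with last, heapify down
Resulting heap: [46, 37, 44, 8, 22]


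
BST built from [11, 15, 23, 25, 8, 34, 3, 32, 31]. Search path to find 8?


BST root = 11
Search for 8: compare at each node
Path: [11, 8]


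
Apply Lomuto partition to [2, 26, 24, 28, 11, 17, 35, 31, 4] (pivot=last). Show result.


Elements <= 4 go left of pivot.
Result: [2, 4, 24, 28, 11, 17, 35, 31, 26], pivot at index 1


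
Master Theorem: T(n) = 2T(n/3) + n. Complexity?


a=2, b=3, c=1. log_3(2)=0.631 < c=1. Case 3: O(n^c) = O(n)
Complexity: O(n)


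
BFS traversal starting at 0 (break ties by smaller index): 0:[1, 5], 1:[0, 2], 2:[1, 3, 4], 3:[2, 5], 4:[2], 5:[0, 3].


BFS queue: start with [0]
Visit order: [0, 1, 5, 2, 3, 4]


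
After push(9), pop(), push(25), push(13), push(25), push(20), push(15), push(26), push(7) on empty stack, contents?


push(9) -> [9]
pop() returns 9 -> []
push(25) -> [25]
push(13) -> [25, 13]
push(25) -> [25, 13, 25]
push(20) -> [25, 13, 25, 20]
push(15) -> [25, 13, 25, 20, 15]
push(26) -> [25, 13, 25, 20, 15, 26]
push(7) -> [25, 13, 25, 20, 15, 26, 7]
Final stack (bottom to top): [25, 13, 25, 20, 15, 26, 7]


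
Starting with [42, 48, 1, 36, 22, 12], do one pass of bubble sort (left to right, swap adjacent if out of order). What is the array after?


After one pass: [42, 1, 36, 22, 12, 48]


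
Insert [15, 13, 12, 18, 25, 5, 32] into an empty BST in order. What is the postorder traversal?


Root = 15; build tree by BST insertion.
Postorder traversal: [5, 12, 13, 32, 25, 18, 15]


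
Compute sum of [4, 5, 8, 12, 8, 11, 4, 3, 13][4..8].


Prefix sums: [0, 4, 9, 17, 29, 37, 48, 52, 55, 68]
Sum[4..8] = prefix[9] - prefix[4] = 68 - 29 = 39


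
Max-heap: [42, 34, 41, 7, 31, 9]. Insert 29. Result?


Append 29: [42, 34, 41, 7, 31, 9, 29]
Bubble up: no swaps needed
Result: [42, 34, 41, 7, 31, 9, 29]


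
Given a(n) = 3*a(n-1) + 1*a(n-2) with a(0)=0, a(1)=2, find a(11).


Build bottom-up:
...a(9)=25940, a(10)=85674, a(11)=3*85674+1*25940=282962


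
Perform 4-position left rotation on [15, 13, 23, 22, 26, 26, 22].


Left rotate by 4: [26, 26, 22, 15, 13, 23, 22]


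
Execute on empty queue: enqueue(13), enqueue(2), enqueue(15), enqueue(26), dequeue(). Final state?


enqueue(13) -> [13]
enqueue(2) -> [13, 2]
enqueue(15) -> [13, 2, 15]
enqueue(26) -> [13, 2, 15, 26]
dequeue() returns 13 -> [2, 15, 26]
Final queue (front to back): [2, 15, 26]


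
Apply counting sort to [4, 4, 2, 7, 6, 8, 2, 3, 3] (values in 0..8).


Count array: [0, 0, 2, 2, 2, 0, 1, 1, 1]
Reconstruct: [2, 2, 3, 3, 4, 4, 6, 7, 8]


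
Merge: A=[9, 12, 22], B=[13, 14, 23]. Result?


Compare heads, take smaller each step.
Merged: [9, 12, 13, 14, 22, 23]


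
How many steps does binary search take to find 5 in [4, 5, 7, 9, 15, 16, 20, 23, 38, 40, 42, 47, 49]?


Search for 5:
[0,12] mid=6 arr[6]=20
[0,5] mid=2 arr[2]=7
[0,1] mid=0 arr[0]=4
[1,1] mid=1 arr[1]=5
Total: 4 comparisons


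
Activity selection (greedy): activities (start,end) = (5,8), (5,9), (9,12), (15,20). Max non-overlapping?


Greedy: pick earliest-ending, then skip overlaps.
Selected (3 activities): [(5, 8), (9, 12), (15, 20)]


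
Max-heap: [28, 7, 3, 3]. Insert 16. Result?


Append 16: [28, 7, 3, 3, 16]
Bubble up: swap idx 4(16) with idx 1(7)
Result: [28, 16, 3, 3, 7]


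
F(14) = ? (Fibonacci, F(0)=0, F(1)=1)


F(n)=F(n-1)+F(n-2)
...F(12)=144, F(13)=233, F(14)=377


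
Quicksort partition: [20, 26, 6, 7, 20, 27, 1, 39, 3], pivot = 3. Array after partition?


Elements <= 3 go left of pivot.
Result: [1, 3, 6, 7, 20, 27, 20, 39, 26], pivot at index 1


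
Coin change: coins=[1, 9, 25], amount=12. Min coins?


dp[0]=0; dp[i]=1+min(dp[i-c] for c in coins)
...dp[7]=7, dp[8]=8, dp[9]=1, dp[10]=2, dp[11]=3, dp[12]=4
Minimum coins for 12 = 4


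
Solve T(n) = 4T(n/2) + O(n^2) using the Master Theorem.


a=4, b=2, c=2. log_2(4)=2 = c=2. Case 2: O(n^c log n) = O(n^2 log n)
Complexity: O(n^2 log n)


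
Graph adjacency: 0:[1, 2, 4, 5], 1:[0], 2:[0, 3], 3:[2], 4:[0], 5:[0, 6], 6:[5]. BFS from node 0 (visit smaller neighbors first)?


BFS queue: start with [0]
Visit order: [0, 1, 2, 4, 5, 3, 6]


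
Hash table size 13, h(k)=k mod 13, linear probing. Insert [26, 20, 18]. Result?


Insertions: 26->slot 0; 20->slot 7; 18->slot 5
Table: [26, None, None, None, None, 18, None, 20, None, None, None, None, None]


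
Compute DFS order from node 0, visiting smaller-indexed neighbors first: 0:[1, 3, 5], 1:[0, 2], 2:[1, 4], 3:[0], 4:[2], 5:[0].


DFS stack-based: start with [0]
Visit order: [0, 1, 2, 4, 3, 5]


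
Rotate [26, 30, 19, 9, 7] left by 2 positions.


Left rotate by 2: [19, 9, 7, 26, 30]


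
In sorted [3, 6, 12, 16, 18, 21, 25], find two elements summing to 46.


Two pointers: lo=0, hi=6
Found pair: (21, 25) summing to 46


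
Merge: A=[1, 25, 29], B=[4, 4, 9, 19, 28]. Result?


Compare heads, take smaller each step.
Merged: [1, 4, 4, 9, 19, 25, 28, 29]


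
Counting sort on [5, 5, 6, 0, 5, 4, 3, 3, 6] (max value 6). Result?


Count array: [1, 0, 0, 2, 1, 3, 2]
Reconstruct: [0, 3, 3, 4, 5, 5, 5, 6, 6]


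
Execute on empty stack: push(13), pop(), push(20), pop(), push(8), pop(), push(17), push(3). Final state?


push(13) -> [13]
pop() returns 13 -> []
push(20) -> [20]
pop() returns 20 -> []
push(8) -> [8]
pop() returns 8 -> []
push(17) -> [17]
push(3) -> [17, 3]
Final stack (bottom to top): [17, 3]


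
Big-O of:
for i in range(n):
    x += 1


Per nesting level: O(n) = O(n)
Complexity: O(n)


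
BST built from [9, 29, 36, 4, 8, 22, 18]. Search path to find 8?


BST root = 9
Search for 8: compare at each node
Path: [9, 4, 8]


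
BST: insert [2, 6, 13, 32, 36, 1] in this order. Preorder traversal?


Root = 2; build tree by BST insertion.
Preorder traversal: [2, 1, 6, 13, 32, 36]


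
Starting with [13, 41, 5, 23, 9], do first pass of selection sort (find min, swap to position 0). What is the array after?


After one pass: [5, 41, 13, 23, 9]


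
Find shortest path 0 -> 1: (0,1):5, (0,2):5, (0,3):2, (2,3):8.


Dijkstra from 0:
Distances: {0: 0, 1: 5, 2: 5, 3: 2}
Shortest distance to 1 = 5, path = [0, 1]


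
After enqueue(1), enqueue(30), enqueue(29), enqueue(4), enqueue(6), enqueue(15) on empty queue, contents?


enqueue(1) -> [1]
enqueue(30) -> [1, 30]
enqueue(29) -> [1, 30, 29]
enqueue(4) -> [1, 30, 29, 4]
enqueue(6) -> [1, 30, 29, 4, 6]
enqueue(15) -> [1, 30, 29, 4, 6, 15]
Final queue (front to back): [1, 30, 29, 4, 6, 15]


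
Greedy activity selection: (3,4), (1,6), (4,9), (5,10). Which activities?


Greedy: pick earliest-ending, then skip overlaps.
Selected (2 activities): [(3, 4), (4, 9)]


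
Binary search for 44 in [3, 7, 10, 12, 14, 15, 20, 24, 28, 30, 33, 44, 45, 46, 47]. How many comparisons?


Search for 44:
[0,14] mid=7 arr[7]=24
[8,14] mid=11 arr[11]=44
Total: 2 comparisons


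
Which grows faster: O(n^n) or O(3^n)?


exponential (base 3) grows slower than n^n
O(3^n) is asymptotically smaller; O(n^n) grows faster


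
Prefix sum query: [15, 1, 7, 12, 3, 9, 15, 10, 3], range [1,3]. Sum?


Prefix sums: [0, 15, 16, 23, 35, 38, 47, 62, 72, 75]
Sum[1..3] = prefix[4] - prefix[1] = 35 - 15 = 20


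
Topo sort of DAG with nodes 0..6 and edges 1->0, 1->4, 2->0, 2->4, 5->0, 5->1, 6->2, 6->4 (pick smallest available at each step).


Kahn's algorithm, process smallest node first
Order: [3, 5, 1, 6, 2, 0, 4]


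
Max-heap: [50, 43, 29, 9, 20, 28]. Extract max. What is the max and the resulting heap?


Max = 50
Replace root with last, heapify down
Resulting heap: [43, 28, 29, 9, 20]


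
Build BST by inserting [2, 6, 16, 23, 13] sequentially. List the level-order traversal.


Root = 2; build tree by BST insertion.
Level-Order traversal: [2, 6, 16, 13, 23]


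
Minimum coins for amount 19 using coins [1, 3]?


dp[0]=0; dp[i]=1+min(dp[i-c] for c in coins)
...dp[14]=6, dp[15]=5, dp[16]=6, dp[17]=7, dp[18]=6, dp[19]=7
Minimum coins for 19 = 7


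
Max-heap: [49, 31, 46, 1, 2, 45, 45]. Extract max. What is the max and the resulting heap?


Max = 49
Replace root with last, heapify down
Resulting heap: [46, 31, 45, 1, 2, 45]


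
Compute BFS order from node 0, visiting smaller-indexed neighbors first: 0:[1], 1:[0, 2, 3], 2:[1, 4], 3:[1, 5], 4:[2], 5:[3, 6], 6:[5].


BFS queue: start with [0]
Visit order: [0, 1, 2, 3, 4, 5, 6]


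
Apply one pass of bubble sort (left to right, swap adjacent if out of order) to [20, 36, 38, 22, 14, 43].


After one pass: [20, 36, 22, 14, 38, 43]


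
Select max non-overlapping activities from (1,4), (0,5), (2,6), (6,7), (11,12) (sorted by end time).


Greedy: pick earliest-ending, then skip overlaps.
Selected (3 activities): [(1, 4), (6, 7), (11, 12)]


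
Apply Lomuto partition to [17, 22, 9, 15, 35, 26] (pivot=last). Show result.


Elements <= 26 go left of pivot.
Result: [17, 22, 9, 15, 26, 35], pivot at index 4


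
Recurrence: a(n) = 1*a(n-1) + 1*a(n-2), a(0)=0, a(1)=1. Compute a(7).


Build bottom-up:
...a(5)=5, a(6)=8, a(7)=1*8+1*5=13


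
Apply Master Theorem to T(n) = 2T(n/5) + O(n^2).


a=2, b=5, c=2. log_5(2)=0.431 < c=2. Case 3: O(n^c) = O(n^2)
Complexity: O(n^2)


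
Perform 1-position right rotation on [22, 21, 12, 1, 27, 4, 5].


Right rotate by 1: [5, 22, 21, 12, 1, 27, 4]


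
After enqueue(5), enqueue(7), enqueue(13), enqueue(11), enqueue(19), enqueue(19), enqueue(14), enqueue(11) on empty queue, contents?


enqueue(5) -> [5]
enqueue(7) -> [5, 7]
enqueue(13) -> [5, 7, 13]
enqueue(11) -> [5, 7, 13, 11]
enqueue(19) -> [5, 7, 13, 11, 19]
enqueue(19) -> [5, 7, 13, 11, 19, 19]
enqueue(14) -> [5, 7, 13, 11, 19, 19, 14]
enqueue(11) -> [5, 7, 13, 11, 19, 19, 14, 11]
Final queue (front to back): [5, 7, 13, 11, 19, 19, 14, 11]


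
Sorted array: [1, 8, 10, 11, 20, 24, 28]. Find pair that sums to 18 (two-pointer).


Two pointers: lo=0, hi=6
Found pair: (8, 10) summing to 18


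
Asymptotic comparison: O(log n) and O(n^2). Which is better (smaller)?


logarithmic grows slower than quadratic
O(log n) is asymptotically smaller; O(n^2) grows faster


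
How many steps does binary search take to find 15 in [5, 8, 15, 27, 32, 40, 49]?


Search for 15:
[0,6] mid=3 arr[3]=27
[0,2] mid=1 arr[1]=8
[2,2] mid=2 arr[2]=15
Total: 3 comparisons


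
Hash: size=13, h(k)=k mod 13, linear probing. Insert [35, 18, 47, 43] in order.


Insertions: 35->slot 9; 18->slot 5; 47->slot 8; 43->slot 4
Table: [None, None, None, None, 43, 18, None, None, 47, 35, None, None, None]


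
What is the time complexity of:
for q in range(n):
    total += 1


Per nesting level: O(n) = O(n)
Complexity: O(n)


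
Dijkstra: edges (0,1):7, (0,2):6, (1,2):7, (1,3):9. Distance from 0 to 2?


Dijkstra from 0:
Distances: {0: 0, 1: 7, 2: 6, 3: 16}
Shortest distance to 2 = 6, path = [0, 2]


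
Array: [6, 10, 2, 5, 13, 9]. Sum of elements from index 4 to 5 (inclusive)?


Prefix sums: [0, 6, 16, 18, 23, 36, 45]
Sum[4..5] = prefix[6] - prefix[4] = 45 - 23 = 22


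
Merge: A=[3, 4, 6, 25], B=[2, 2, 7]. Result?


Compare heads, take smaller each step.
Merged: [2, 2, 3, 4, 6, 7, 25]


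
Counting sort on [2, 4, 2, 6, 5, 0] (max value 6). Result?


Count array: [1, 0, 2, 0, 1, 1, 1]
Reconstruct: [0, 2, 2, 4, 5, 6]


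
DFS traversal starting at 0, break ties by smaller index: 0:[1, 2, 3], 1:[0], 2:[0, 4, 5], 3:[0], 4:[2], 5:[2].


DFS stack-based: start with [0]
Visit order: [0, 1, 2, 4, 5, 3]


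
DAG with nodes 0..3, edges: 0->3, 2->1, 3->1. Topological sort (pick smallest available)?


Kahn's algorithm, process smallest node first
Order: [0, 2, 3, 1]


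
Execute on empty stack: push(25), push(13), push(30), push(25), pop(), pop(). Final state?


push(25) -> [25]
push(13) -> [25, 13]
push(30) -> [25, 13, 30]
push(25) -> [25, 13, 30, 25]
pop() returns 25 -> [25, 13, 30]
pop() returns 30 -> [25, 13]
Final stack (bottom to top): [25, 13]


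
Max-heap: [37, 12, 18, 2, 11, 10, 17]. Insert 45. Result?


Append 45: [37, 12, 18, 2, 11, 10, 17, 45]
Bubble up: swap idx 7(45) with idx 3(2); swap idx 3(45) with idx 1(12); swap idx 1(45) with idx 0(37)
Result: [45, 37, 18, 12, 11, 10, 17, 2]


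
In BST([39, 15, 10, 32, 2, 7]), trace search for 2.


BST root = 39
Search for 2: compare at each node
Path: [39, 15, 10, 2]


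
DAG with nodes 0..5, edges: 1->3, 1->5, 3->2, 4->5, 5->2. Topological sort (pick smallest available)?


Kahn's algorithm, process smallest node first
Order: [0, 1, 3, 4, 5, 2]


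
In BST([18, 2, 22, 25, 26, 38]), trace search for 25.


BST root = 18
Search for 25: compare at each node
Path: [18, 22, 25]


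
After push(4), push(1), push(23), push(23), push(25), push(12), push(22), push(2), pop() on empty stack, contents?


push(4) -> [4]
push(1) -> [4, 1]
push(23) -> [4, 1, 23]
push(23) -> [4, 1, 23, 23]
push(25) -> [4, 1, 23, 23, 25]
push(12) -> [4, 1, 23, 23, 25, 12]
push(22) -> [4, 1, 23, 23, 25, 12, 22]
push(2) -> [4, 1, 23, 23, 25, 12, 22, 2]
pop() returns 2 -> [4, 1, 23, 23, 25, 12, 22]
Final stack (bottom to top): [4, 1, 23, 23, 25, 12, 22]


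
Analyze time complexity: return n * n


Analysis: constant-time operation, no loop
Complexity: O(1)
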